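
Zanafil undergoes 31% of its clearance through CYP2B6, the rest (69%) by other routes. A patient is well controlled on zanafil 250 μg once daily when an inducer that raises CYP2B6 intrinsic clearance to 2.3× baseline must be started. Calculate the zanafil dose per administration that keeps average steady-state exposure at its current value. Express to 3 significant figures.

351 μg

The CYP2B6 pathway (31% of clearance) increases to 2.3× activity: 0.31 × 2.3 = 0.713.
Non-CYP routes (69%) are unchanged.
Relative clearance = 0.713 + 0.69 = 1.403.
To maintain the same steady-state level, dose must scale with clearance: new dose = 250 × 1.403 = 351 μg.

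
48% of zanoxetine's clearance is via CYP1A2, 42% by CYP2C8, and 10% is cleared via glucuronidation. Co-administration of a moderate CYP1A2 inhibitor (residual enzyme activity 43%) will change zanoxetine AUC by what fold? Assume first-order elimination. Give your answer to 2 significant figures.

1.4

The CYP1A2 pathway (48% of clearance) drops to 0.43× activity: 0.48 × 0.43 = 0.2064.
CYP2C8 (42%) and the residual 10% are unaffected.
CL_new/CL_old = 0.2064 + 0.42 + 0.1 = 0.7264.
AUC is inversely proportional to clearance, so the fold-change is 1 / 0.7264 = 1.4.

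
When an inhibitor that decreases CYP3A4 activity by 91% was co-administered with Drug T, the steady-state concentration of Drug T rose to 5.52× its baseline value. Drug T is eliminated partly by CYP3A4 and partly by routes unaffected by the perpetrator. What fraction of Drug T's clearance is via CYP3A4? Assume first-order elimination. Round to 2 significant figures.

Let fm be the CYP3A4 fraction. New clearance relative to baseline = fm × 0.09 + (1 − fm).
Steady-state concentration ratio = 1 / (new CL fraction), so new CL fraction = 1 / 5.52 = 0.1812.
fm × 0.09 + 1 − fm = 0.1812  ⇒  fm × (0.09 − 1) = −0.8188  ⇒  fm = 0.90.

0.90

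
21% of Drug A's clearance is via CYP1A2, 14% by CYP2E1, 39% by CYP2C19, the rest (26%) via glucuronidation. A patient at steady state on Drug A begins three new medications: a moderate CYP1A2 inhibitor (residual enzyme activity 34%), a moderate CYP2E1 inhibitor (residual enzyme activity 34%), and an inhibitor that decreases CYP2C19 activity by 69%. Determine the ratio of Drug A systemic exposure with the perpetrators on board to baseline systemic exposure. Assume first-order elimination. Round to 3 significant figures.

The CYP1A2 pathway (21% of clearance) falls to 0.34× activity: 0.21 × 0.34 = 0.0714.
The CYP2E1 pathway (14% of clearance) drops to 0.34× activity: 0.14 × 0.34 = 0.0476.
The CYP2C19 pathway (39% of clearance) is reduced to 0.31× activity: 0.39 × 0.31 = 0.1209.
Non-CYP routes (26%) are unchanged.
New clearance relative to baseline: 0.0714 + 0.0476 + 0.1209 + 0.26 = 0.4999.
Systemic exposure ∝ 1/CL: fold-change = 1 / 0.4999 = 2.00.

2.00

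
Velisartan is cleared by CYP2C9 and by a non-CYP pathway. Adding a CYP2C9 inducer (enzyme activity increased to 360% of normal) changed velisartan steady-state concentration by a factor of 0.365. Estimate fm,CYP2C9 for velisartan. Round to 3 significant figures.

Let x = fm,CYP2C9. Because steady-state concentration ∝ 1/CL, relative clearance rose to 1/0.365 = 2.74.
Only the CYP2C9 route changed, so 2.74 = x·3.6 + (1 − x), giving x = 0.669.

0.669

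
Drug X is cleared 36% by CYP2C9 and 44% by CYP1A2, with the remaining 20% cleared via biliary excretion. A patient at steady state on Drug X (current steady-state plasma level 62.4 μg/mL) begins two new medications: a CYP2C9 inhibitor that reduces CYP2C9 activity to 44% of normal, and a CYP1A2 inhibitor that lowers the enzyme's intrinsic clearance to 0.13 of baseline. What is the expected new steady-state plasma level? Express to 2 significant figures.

1.5 × 10² μg/mL

CYP2C9: 0.36 × 0.44 = 0.1584
CYP1A2: 0.44 × 0.13 = 0.0572
Other: 0.2 (unchanged)
Relative clearance = 0.1584 + 0.0572 + 0.2 = 0.4156.
Steady-state plasma level ∝ 1/CL: new value = 62.4 / 0.4156 = 1.5 × 10² μg/mL.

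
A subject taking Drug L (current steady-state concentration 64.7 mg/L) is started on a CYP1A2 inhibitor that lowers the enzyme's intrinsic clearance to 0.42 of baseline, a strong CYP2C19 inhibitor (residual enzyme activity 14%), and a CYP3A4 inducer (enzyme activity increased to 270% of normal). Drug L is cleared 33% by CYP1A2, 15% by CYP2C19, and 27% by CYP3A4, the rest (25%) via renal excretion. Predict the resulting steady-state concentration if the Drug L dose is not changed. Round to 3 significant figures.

56.8 mg/L

The CYP1A2 pathway (33% of clearance) falls to 0.42× activity: 0.33 × 0.42 = 0.1386.
The CYP2C19 pathway (15% of clearance) drops to 0.14× activity: 0.15 × 0.14 = 0.021.
The CYP3A4 pathway (27% of clearance) is boosted to 2.7× activity: 0.27 × 2.7 = 0.729.
Non-CYP routes (25%) are unchanged.
Relative clearance = 0.1386 + 0.021 + 0.729 + 0.25 = 1.1386.
Dividing the baseline by the relative clearance: 64.7 / 1.1386 = 56.8 mg/L.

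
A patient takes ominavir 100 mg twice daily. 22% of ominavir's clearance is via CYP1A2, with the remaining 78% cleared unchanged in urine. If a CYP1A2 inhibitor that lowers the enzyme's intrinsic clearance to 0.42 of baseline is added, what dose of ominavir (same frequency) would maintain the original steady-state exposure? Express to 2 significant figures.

87 mg

The CYP1A2 pathway (22% of clearance) is reduced to 0.42× activity: 0.22 × 0.42 = 0.0924.
Non-CYP routes (78%) are unchanged.
New clearance relative to baseline: 0.0924 + 0.78 = 0.8724.
Exposure is unchanged when dose changes in proportion to clearance. New dose = 100 mg × 0.8724 = 87 mg.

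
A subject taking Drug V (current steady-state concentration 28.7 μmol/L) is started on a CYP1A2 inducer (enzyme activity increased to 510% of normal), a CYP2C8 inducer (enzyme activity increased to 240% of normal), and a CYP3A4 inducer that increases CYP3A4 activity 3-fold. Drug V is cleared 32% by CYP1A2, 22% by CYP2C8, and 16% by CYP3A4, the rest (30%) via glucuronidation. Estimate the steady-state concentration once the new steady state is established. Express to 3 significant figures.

CYP1A2: 0.32 × 5.1 = 1.632
CYP2C8: 0.22 × 2.4 = 0.528
CYP3A4: 0.16 × 3 = 0.48
Other: 0.3 (unchanged)
CL_new/CL_old = 1.632 + 0.528 + 0.48 + 0.3 = 2.94.
Steady-state concentration ∝ 1/CL: new value = 28.7 / 2.94 = 9.76 μmol/L.

9.76 μmol/L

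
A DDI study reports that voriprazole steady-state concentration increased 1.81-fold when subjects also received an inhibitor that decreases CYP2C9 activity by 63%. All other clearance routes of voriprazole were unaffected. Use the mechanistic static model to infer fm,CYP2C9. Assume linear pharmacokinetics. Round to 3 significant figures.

Let x = fm,CYP2C9. Because steady-state concentration ∝ 1/CL, relative clearance fell to 1/1.81 = 0.5525.
Only the CYP2C9 route changed, so 0.5525 = x·0.37 + (1 − x), giving x = 0.710.

0.710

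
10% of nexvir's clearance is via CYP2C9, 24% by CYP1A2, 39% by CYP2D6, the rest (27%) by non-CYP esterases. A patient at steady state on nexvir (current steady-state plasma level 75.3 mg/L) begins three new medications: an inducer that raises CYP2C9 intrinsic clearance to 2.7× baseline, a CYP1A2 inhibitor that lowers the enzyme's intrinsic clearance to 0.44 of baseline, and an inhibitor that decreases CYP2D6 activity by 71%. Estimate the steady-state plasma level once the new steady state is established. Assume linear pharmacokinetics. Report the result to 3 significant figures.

99.2 mg/L

CYP2C9: 0.1 × 2.7 = 0.27
CYP1A2: 0.24 × 0.44 = 0.1056
CYP2D6: 0.39 × 0.29 = 0.1131
Other: 0.27 (unchanged)
New clearance relative to baseline: 0.27 + 0.1056 + 0.1131 + 0.27 = 0.7587.
Dividing the baseline by the relative clearance: 75.3 / 0.7587 = 99.2 mg/L.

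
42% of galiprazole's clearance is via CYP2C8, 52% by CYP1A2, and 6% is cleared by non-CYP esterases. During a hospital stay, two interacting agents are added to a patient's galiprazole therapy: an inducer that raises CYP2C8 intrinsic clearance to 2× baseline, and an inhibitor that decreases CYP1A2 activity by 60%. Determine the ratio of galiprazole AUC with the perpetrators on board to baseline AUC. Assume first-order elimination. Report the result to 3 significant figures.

CYP2C8: 0.42 × 2 = 0.84
CYP1A2: 0.52 × 0.4 = 0.208
Other: 0.06 (unchanged)
CL_new/CL_old = 0.84 + 0.208 + 0.06 = 1.108.
AUC ∝ 1/CL: fold-change = 1 / 1.108 = 0.903.

0.903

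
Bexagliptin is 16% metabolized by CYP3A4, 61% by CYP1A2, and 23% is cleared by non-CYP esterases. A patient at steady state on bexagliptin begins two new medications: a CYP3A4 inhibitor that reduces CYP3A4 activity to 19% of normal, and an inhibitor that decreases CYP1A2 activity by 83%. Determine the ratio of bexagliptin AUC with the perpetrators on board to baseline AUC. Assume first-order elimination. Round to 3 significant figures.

2.75

CYP3A4: 0.16 × 0.19 = 0.0304
CYP1A2: 0.61 × 0.17 = 0.1037
Other: 0.23 (unchanged)
New clearance relative to baseline: 0.0304 + 0.1037 + 0.23 = 0.3641.
AUC ∝ 1/CL: fold-change = 1 / 0.3641 = 2.75.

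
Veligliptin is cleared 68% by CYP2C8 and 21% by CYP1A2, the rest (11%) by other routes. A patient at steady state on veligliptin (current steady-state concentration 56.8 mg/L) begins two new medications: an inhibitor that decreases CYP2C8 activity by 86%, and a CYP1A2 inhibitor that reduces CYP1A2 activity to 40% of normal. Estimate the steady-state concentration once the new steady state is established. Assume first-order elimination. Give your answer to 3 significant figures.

The CYP2C8 pathway (68% of clearance) is reduced to 0.14× activity: 0.68 × 0.14 = 0.0952.
The CYP1A2 pathway (21% of clearance) falls to 0.4× activity: 0.21 × 0.4 = 0.084.
Non-CYP routes (11%) are unchanged.
New clearance relative to baseline: 0.0952 + 0.084 + 0.11 = 0.2892.
Steady-state concentration ∝ 1/CL: new value = 56.8 / 0.2892 = 196 mg/L.

196 mg/L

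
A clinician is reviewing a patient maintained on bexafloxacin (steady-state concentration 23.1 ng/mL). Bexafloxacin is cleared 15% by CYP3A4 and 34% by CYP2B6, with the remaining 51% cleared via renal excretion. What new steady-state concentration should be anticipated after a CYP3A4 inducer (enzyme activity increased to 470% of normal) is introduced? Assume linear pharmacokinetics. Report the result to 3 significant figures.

The CYP3A4 pathway (15% of clearance) increases to 4.7× activity: 0.15 × 4.7 = 0.705.
CYP2B6 (34%) and the residual 51% are unaffected.
New clearance relative to baseline: 0.705 + 0.34 + 0.51 = 1.555.
New steady-state concentration = baseline ÷ relative clearance = 23.1 / 1.555 = 14.9 ng/mL.

14.9 ng/mL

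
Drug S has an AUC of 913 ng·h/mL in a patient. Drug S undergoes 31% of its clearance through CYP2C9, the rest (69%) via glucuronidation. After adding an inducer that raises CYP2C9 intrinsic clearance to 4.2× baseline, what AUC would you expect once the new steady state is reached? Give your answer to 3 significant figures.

458 ng·h/mL

The CYP2C9 pathway (31% of clearance) rises to 4.2× activity: 0.31 × 4.2 = 1.302.
The remaining 69% of clearance is unaffected.
CL_new/CL_old = 1.302 + 0.69 = 1.992.
New AUC = baseline ÷ relative clearance = 913 / 1.992 = 458 ng·h/mL.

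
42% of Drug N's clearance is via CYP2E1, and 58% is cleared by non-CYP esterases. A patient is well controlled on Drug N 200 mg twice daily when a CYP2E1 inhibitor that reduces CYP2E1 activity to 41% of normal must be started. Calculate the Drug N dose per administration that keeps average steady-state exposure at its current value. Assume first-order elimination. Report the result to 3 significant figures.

The CYP2E1 pathway (42% of clearance) is reduced to 0.41× activity: 0.42 × 0.41 = 0.1722.
The remaining 58% of clearance is unaffected.
New clearance relative to baseline: 0.1722 + 0.58 = 0.7522.
Exposure is unchanged when dose changes in proportion to clearance. New dose = 200 mg × 0.7522 = 150 mg.

150 mg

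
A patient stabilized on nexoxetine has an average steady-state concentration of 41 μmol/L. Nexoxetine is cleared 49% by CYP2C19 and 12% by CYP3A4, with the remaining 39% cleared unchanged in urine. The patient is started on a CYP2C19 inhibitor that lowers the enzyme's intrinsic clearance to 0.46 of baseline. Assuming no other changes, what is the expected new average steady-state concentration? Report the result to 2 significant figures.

56 μmol/L

The CYP2C19 pathway (49% of clearance) drops to 0.46× activity: 0.49 × 0.46 = 0.2254.
CYP3A4 (12%) and the residual 39% are unaffected.
New clearance relative to baseline: 0.2254 + 0.12 + 0.39 = 0.7354.
New average steady-state concentration = baseline ÷ relative clearance = 41 / 0.7354 = 56 μmol/L.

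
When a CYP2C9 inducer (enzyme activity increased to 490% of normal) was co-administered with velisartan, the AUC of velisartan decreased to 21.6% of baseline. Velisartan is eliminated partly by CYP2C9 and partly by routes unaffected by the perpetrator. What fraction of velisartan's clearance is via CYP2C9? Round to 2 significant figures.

0.93

Let fm be the CYP2C9 fraction. New clearance relative to baseline = fm × 4.9 + (1 − fm).
AUC ratio = 1 / (new CL fraction), so new CL fraction = 1 / 0.216 = 4.63.
fm × 4.9 + 1 − fm = 4.63  ⇒  fm × (4.9 − 1) = 3.63  ⇒  fm = 0.93.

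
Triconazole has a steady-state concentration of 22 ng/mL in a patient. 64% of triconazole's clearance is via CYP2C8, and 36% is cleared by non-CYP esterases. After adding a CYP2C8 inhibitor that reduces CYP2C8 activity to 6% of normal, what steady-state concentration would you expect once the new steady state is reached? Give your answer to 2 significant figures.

55 ng/mL

CYP2C8: 0.64 × 0.06 = 0.0384
Other: 0.36 (unchanged)
Relative clearance = 0.0384 + 0.36 = 0.3984.
Steady-state concentration ∝ 1/CL, so new value = 22 / 0.3984 = 55 ng/mL.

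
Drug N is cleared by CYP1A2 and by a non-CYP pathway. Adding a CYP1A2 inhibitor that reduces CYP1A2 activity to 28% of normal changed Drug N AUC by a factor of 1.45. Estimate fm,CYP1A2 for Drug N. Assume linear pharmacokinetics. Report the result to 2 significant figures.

Write x for the fraction cleared via CYP1A2. The observed AUC change means clearance fell to 1/1.45 = 0.6897 of baseline.
Setting x·0.28 + (1 − x) = 0.6897 and solving: x = (0.6897 − 1)/(0.28 − 1) = 0.43.

0.43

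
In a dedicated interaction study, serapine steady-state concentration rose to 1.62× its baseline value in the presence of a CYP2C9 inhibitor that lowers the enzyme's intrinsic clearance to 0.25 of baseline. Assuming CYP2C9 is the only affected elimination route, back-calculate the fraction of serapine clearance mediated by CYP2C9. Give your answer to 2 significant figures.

Call the CYP2C9 fraction fm. After the interaction, CL_new/CL_old = fm × 0.25 + (1 − fm).
Steady-state concentration ratio = 1 / (new CL fraction), so new CL fraction = 1 / 1.62 = 0.6173.
fm × 0.25 + 1 − fm = 0.6173  ⇒  fm × (0.25 − 1) = −0.3827  ⇒  fm = 0.51.

0.51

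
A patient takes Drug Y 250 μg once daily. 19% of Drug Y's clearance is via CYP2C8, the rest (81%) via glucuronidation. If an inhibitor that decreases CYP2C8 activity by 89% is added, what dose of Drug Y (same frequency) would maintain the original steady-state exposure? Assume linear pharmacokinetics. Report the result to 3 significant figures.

CYP2C8: 0.19 × 0.11 = 0.0209
Other: 0.81 (unchanged)
Relative clearance = 0.0209 + 0.81 = 0.8309.
To maintain the same steady-state level, dose must scale with clearance: new dose = 250 × 0.8309 = 208 μg.

208 μg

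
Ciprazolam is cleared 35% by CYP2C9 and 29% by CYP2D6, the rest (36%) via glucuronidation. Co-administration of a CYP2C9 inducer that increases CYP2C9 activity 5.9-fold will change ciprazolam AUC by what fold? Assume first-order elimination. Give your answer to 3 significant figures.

The CYP2C9 pathway (35% of clearance) is boosted to 5.9× activity: 0.35 × 5.9 = 2.065.
CYP2D6 (29%) and the residual 36% are unaffected.
Relative clearance = 2.065 + 0.29 + 0.36 = 2.715.
AUC is inversely proportional to clearance, so the fold-change is 1 / 2.715 = 0.368.

0.368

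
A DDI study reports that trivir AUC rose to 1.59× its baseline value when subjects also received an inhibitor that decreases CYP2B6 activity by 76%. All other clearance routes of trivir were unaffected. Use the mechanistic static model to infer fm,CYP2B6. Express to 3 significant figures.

0.488

Write x for the fraction cleared via CYP2B6. The observed AUC change means clearance fell to 1/1.59 = 0.6289 of baseline.
Only the CYP2B6 route changed, so 0.6289 = x·0.24 + (1 − x), giving x = 0.488.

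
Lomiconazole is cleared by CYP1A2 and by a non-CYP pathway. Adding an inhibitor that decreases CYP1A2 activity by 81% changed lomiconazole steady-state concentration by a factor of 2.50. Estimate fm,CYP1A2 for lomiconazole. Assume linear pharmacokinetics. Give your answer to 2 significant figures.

0.74

CL'/CL = 1 / 2.50 = 0.4
0.19·fm + (1 − fm) = 0.4
fm = (0.4 − 1) / (0.19 − 1) = 0.74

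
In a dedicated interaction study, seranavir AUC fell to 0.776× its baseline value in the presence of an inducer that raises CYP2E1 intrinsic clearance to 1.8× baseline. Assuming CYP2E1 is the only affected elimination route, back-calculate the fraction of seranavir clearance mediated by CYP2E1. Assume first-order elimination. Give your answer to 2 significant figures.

CL'/CL = 1 / 0.776 = 1.289
1.8·fm + (1 − fm) = 1.289
fm = (1.289 − 1) / (1.8 − 1) = 0.36

0.36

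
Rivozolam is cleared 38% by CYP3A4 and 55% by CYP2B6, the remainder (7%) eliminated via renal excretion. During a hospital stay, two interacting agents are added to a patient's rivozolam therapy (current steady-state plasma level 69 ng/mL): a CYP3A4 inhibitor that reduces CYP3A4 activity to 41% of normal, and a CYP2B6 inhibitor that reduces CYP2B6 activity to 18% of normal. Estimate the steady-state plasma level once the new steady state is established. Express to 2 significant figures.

2.1 × 10² ng/mL

The CYP3A4 pathway (38% of clearance) is reduced to 0.41× activity: 0.38 × 0.41 = 0.1558.
The CYP2B6 pathway (55% of clearance) drops to 0.18× activity: 0.55 × 0.18 = 0.099.
Non-CYP routes (7%) are unchanged.
Relative clearance = 0.1558 + 0.099 + 0.07 = 0.3248.
Dividing the baseline by the relative clearance: 69 / 0.3248 = 2.1 × 10² ng/mL.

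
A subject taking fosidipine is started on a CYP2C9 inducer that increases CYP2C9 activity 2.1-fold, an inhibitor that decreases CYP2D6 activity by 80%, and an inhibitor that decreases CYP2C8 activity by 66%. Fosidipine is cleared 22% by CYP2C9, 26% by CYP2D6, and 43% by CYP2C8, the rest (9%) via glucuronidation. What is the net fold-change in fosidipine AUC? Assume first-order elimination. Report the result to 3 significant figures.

1.33

CYP2C9: 0.22 × 2.1 = 0.462
CYP2D6: 0.26 × 0.2 = 0.052
CYP2C8: 0.43 × 0.34 = 0.1462
Other: 0.09 (unchanged)
New clearance relative to baseline: 0.462 + 0.052 + 0.1462 + 0.09 = 0.7502.
Because AUC varies inversely with clearance, the combined effect is 1 / 0.7502 = 1.33.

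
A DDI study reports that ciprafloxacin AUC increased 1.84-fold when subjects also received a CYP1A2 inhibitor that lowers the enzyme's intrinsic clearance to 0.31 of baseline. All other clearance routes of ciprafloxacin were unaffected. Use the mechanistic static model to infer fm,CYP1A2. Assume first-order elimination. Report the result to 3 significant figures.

Let x = fm,CYP1A2. Because AUC ∝ 1/CL, relative clearance fell to 1/1.84 = 0.5435.
Only the CYP1A2 route changed, so 0.5435 = x·0.31 + (1 − x), giving x = 0.662.

0.662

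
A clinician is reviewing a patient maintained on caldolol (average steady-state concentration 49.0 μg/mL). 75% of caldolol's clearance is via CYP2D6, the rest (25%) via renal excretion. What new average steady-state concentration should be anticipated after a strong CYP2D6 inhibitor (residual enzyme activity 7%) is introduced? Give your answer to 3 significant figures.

CYP2D6: 0.75 × 0.07 = 0.0525
Other: 0.25 (unchanged)
CL_new/CL_old = 0.0525 + 0.25 = 0.3025.
With dosing unchanged, average steady-state concentration scales as 1/CL: 49.0 / 0.3025 = 162 μg/mL.

162 μg/mL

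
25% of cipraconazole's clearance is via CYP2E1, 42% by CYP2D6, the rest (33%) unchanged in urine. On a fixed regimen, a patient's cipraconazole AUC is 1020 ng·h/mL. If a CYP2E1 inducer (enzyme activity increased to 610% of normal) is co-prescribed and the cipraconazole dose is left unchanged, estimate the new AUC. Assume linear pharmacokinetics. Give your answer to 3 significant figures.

448 ng·h/mL

The CYP2E1 pathway (25% of clearance) increases to 6.1× activity: 0.25 × 6.1 = 1.525.
CYP2D6 (42%) and the residual 33% are unaffected.
CL_new/CL_old = 1.525 + 0.42 + 0.33 = 2.275.
With dosing unchanged, AUC scales as 1/CL: 1020 / 2.275 = 448 ng·h/mL.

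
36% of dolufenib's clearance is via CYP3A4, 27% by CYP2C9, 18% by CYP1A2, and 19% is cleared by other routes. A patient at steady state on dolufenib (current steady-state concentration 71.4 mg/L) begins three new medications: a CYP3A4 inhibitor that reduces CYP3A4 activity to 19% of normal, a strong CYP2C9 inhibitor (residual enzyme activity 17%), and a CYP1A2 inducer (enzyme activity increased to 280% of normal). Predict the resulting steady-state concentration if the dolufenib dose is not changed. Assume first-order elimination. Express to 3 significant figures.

88.3 mg/L

The CYP3A4 pathway (36% of clearance) falls to 0.19× activity: 0.36 × 0.19 = 0.0684.
The CYP2C9 pathway (27% of clearance) drops to 0.17× activity: 0.27 × 0.17 = 0.0459.
The CYP1A2 pathway (18% of clearance) increases to 2.8× activity: 0.18 × 2.8 = 0.504.
The remaining 19% of clearance is unaffected.
CL_new/CL_old = 0.0684 + 0.0459 + 0.504 + 0.19 = 0.8083.
Steady-state concentration ∝ 1/CL: new value = 71.4 / 0.8083 = 88.3 mg/L.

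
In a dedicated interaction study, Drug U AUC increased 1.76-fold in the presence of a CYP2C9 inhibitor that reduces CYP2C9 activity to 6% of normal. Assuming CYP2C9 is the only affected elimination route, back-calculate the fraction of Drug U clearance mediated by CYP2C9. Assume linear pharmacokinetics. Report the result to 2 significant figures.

Call the CYP2C9 fraction fm. After the interaction, CL_new/CL_old = fm × 0.06 + (1 − fm).
AUC ratio = 1 / (new CL fraction), so new CL fraction = 1 / 1.76 = 0.5682.
fm × 0.06 + 1 − fm = 0.5682  ⇒  fm × (0.06 − 1) = −0.4318  ⇒  fm = 0.46.

0.46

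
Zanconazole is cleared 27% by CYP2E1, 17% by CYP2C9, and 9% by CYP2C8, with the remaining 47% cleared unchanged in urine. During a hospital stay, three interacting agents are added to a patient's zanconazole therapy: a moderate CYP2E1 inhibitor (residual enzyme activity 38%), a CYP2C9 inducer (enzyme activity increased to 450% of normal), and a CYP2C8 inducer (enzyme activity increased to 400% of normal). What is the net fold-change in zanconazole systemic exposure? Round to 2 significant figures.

0.59

CYP2E1: 0.27 × 0.38 = 0.1026
CYP2C9: 0.17 × 4.5 = 0.765
CYP2C8: 0.09 × 4 = 0.36
Other: 0.47 (unchanged)
Relative clearance = 0.1026 + 0.765 + 0.36 + 0.47 = 1.6976.
Because systemic exposure varies inversely with clearance, the combined effect is 1 / 1.6976 = 0.59.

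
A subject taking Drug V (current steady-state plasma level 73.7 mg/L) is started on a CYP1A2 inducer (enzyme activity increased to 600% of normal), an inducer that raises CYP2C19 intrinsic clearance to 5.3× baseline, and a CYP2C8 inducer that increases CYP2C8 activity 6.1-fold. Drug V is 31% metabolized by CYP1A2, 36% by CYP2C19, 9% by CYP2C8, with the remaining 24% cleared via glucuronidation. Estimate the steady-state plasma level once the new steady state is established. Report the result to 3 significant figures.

CYP1A2: 0.31 × 6 = 1.86
CYP2C19: 0.36 × 5.3 = 1.908
CYP2C8: 0.09 × 6.1 = 0.549
Other: 0.24 (unchanged)
New clearance relative to baseline: 1.86 + 1.908 + 0.549 + 0.24 = 4.557.
Dividing the baseline by the relative clearance: 73.7 / 4.557 = 16.2 mg/L.

16.2 mg/L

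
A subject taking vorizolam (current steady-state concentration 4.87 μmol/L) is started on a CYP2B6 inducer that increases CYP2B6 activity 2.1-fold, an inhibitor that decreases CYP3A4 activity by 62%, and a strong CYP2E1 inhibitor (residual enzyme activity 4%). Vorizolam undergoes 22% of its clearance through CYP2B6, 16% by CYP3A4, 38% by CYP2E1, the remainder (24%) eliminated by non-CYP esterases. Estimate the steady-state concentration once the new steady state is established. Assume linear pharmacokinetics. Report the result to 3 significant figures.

The CYP2B6 pathway (22% of clearance) rises to 2.1× activity: 0.22 × 2.1 = 0.462.
The CYP3A4 pathway (16% of clearance) is reduced to 0.38× activity: 0.16 × 0.38 = 0.0608.
The CYP2E1 pathway (38% of clearance) drops to 0.04× activity: 0.38 × 0.04 = 0.0152.
Non-CYP routes (24%) are unchanged.
New clearance relative to baseline: 0.462 + 0.0608 + 0.0152 + 0.24 = 0.778.
New steady-state concentration = 4.87 / 0.778 = 6.26 μmol/L (concentration scales inversely with clearance).

6.26 μmol/L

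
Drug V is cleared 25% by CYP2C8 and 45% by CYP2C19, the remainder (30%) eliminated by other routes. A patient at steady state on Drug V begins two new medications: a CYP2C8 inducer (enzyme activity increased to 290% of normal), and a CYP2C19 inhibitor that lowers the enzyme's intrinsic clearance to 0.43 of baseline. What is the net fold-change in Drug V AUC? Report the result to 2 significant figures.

The CYP2C8 pathway (25% of clearance) is boosted to 2.9× activity: 0.25 × 2.9 = 0.725.
The CYP2C19 pathway (45% of clearance) drops to 0.43× activity: 0.45 × 0.43 = 0.1935.
The remaining 30% of clearance is unaffected.
Relative clearance = 0.725 + 0.1935 + 0.3 = 1.2185.
Net AUC ratio = 1 / 1.2185 = 0.82.

0.82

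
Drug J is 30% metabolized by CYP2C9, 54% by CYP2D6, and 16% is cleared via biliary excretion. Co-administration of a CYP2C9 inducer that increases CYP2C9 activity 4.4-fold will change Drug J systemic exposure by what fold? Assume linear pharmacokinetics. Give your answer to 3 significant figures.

The CYP2C9 pathway (30% of clearance) rises to 4.4× activity: 0.3 × 4.4 = 1.32.
CYP2D6 (54%) and the residual 16% are unaffected.
CL_new/CL_old = 1.32 + 0.54 + 0.16 = 2.02.
Systemic exposure ratio = CL_old/CL_new = 1 / 2.02 = 0.495.

0.495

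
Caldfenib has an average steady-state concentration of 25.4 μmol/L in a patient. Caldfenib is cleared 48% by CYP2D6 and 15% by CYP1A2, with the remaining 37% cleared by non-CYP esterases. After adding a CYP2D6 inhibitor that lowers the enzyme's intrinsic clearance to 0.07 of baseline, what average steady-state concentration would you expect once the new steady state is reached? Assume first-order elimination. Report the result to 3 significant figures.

45.9 μmol/L

The CYP2D6 pathway (48% of clearance) is reduced to 0.07× activity: 0.48 × 0.07 = 0.0336.
CYP1A2 (15%) and the residual 37% are unaffected.
CL_new/CL_old = 0.0336 + 0.15 + 0.37 = 0.5536.
New average steady-state concentration = baseline ÷ relative clearance = 25.4 / 0.5536 = 45.9 μmol/L.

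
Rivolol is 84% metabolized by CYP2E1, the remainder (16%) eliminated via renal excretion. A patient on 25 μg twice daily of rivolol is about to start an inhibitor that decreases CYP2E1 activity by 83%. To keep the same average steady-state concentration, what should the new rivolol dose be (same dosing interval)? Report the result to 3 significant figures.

7.57 μg

CYP2E1: 0.84 × 0.17 = 0.1428
Other: 0.16 (unchanged)
Relative clearance = 0.1428 + 0.16 = 0.3028.
Exposure is unchanged when dose changes in proportion to clearance. New dose = 25 μg × 0.3028 = 7.57 μg.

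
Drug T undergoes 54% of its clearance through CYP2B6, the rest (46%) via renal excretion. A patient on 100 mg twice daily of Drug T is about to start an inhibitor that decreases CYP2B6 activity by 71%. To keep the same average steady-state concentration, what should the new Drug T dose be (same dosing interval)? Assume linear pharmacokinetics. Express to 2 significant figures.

62 mg

CYP2B6: 0.54 × 0.29 = 0.1566
Other: 0.46 (unchanged)
CL_new/CL_old = 0.1566 + 0.46 = 0.6166.
Css,avg = (dose rate)/CL, so holding Css fixed requires dose ∝ CL: 100 × 0.6166 = 62 mg.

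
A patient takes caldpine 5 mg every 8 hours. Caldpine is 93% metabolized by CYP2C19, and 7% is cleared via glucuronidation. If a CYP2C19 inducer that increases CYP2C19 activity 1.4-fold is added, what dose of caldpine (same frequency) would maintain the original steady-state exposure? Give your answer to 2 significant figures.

6.9 mg

CYP2C19: 0.93 × 1.4 = 1.302
Other: 0.07 (unchanged)
CL_new/CL_old = 1.302 + 0.07 = 1.372.
Css,avg = (dose rate)/CL, so holding Css fixed requires dose ∝ CL: 5 × 1.372 = 6.9 mg.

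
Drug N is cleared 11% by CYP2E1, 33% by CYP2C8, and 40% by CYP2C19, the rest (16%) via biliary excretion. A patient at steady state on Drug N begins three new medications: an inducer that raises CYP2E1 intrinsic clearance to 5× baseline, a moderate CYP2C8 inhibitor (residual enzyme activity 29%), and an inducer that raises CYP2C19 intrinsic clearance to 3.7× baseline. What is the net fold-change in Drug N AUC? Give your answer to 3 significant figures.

The CYP2E1 pathway (11% of clearance) rises to 5× activity: 0.11 × 5 = 0.55.
The CYP2C8 pathway (33% of clearance) falls to 0.29× activity: 0.33 × 0.29 = 0.0957.
The CYP2C19 pathway (40% of clearance) is boosted to 3.7× activity: 0.4 × 3.7 = 1.48.
Non-CYP routes (16%) are unchanged.
CL_new/CL_old = 0.55 + 0.0957 + 1.48 + 0.16 = 2.2857.
AUC ∝ 1/CL: fold-change = 1 / 2.2857 = 0.438.

0.438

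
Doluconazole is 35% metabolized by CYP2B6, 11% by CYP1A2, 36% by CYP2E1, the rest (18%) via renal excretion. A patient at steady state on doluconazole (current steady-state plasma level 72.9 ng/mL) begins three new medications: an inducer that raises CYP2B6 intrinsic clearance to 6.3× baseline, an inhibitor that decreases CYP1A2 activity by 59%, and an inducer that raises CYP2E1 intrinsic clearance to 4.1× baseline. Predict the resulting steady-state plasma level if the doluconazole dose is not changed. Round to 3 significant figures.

The CYP2B6 pathway (35% of clearance) rises to 6.3× activity: 0.35 × 6.3 = 2.205.
The CYP1A2 pathway (11% of clearance) is reduced to 0.41× activity: 0.11 × 0.41 = 0.0451.
The CYP2E1 pathway (36% of clearance) increases to 4.1× activity: 0.36 × 4.1 = 1.476.
Non-CYP routes (18%) are unchanged.
New clearance relative to baseline: 2.205 + 0.0451 + 1.476 + 0.18 = 3.9061.
New steady-state plasma level = 72.9 / 3.9061 = 18.7 ng/mL (concentration scales inversely with clearance).

18.7 ng/mL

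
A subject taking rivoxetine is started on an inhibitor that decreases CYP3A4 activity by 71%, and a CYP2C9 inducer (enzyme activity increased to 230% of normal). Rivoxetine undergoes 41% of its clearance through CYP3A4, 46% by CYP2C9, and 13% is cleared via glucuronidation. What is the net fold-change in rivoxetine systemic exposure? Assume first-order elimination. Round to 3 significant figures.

0.765

The CYP3A4 pathway (41% of clearance) is reduced to 0.29× activity: 0.41 × 0.29 = 0.1189.
The CYP2C9 pathway (46% of clearance) increases to 2.3× activity: 0.46 × 2.3 = 1.058.
Non-CYP routes (13%) are unchanged.
New clearance relative to baseline: 0.1189 + 1.058 + 0.13 = 1.3069.
Because systemic exposure varies inversely with clearance, the combined effect is 1 / 1.3069 = 0.765.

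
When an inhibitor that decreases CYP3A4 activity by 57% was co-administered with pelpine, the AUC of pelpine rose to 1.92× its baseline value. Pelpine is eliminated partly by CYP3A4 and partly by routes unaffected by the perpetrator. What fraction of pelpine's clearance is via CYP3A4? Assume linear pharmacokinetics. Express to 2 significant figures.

0.84

Call the CYP3A4 fraction fm. After the interaction, CL_new/CL_old = fm × 0.43 + (1 − fm).
AUC ratio = 1 / (new CL fraction), so new CL fraction = 1 / 1.92 = 0.5208.
fm × 0.43 + 1 − fm = 0.5208  ⇒  fm × (0.43 − 1) = −0.4792  ⇒  fm = 0.84.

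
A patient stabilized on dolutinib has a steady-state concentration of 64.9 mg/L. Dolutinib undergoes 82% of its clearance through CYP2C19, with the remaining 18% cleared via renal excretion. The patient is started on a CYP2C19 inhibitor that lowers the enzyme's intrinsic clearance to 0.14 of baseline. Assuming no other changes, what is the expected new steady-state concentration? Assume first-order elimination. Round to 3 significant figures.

The CYP2C19 pathway (82% of clearance) drops to 0.14× activity: 0.82 × 0.14 = 0.1148.
The remaining 18% of clearance is unaffected.
Relative clearance = 0.1148 + 0.18 = 0.2948.
With dosing unchanged, steady-state concentration scales as 1/CL: 64.9 / 0.2948 = 220 mg/L.

220 mg/L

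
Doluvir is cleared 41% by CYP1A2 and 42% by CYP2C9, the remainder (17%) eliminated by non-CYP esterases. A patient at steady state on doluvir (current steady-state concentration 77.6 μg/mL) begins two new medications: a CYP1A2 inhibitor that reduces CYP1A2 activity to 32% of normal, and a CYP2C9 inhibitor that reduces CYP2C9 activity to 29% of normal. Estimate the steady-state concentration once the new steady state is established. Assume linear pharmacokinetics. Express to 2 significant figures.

1.8 × 10² μg/mL

The CYP1A2 pathway (41% of clearance) is reduced to 0.32× activity: 0.41 × 0.32 = 0.1312.
The CYP2C9 pathway (42% of clearance) falls to 0.29× activity: 0.42 × 0.29 = 0.1218.
Non-CYP routes (17%) are unchanged.
New clearance relative to baseline: 0.1312 + 0.1218 + 0.17 = 0.423.
Steady-state concentration ∝ 1/CL: new value = 77.6 / 0.423 = 1.8 × 10² μg/mL.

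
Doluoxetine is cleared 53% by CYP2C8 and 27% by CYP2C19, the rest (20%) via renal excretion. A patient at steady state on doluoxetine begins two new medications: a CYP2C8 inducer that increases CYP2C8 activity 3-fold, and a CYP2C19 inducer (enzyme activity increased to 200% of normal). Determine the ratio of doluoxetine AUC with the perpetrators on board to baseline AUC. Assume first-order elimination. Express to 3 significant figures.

0.429

The CYP2C8 pathway (53% of clearance) is boosted to 3× activity: 0.53 × 3 = 1.59.
The CYP2C19 pathway (27% of clearance) rises to 2× activity: 0.27 × 2 = 0.54.
The remaining 20% of clearance is unaffected.
Relative clearance = 1.59 + 0.54 + 0.2 = 2.33.
Because AUC varies inversely with clearance, the combined effect is 1 / 2.33 = 0.429.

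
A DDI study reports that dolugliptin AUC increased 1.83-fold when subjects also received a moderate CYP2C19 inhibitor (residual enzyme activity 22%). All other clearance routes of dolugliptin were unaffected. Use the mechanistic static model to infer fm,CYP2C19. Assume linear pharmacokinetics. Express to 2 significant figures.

0.58

Call the CYP2C19 fraction fm. After the interaction, CL_new/CL_old = fm × 0.22 + (1 − fm).
AUC ratio = 1 / (new CL fraction), so new CL fraction = 1 / 1.83 = 0.5464.
fm × 0.22 + 1 − fm = 0.5464  ⇒  fm × (0.22 − 1) = −0.4536  ⇒  fm = 0.58.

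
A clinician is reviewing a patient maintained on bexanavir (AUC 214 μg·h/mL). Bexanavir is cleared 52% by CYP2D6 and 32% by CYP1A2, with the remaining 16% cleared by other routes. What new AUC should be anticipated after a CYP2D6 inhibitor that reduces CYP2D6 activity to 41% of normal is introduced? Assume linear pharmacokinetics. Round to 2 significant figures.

CYP2D6: 0.52 × 0.41 = 0.2132
CYP1A2: 0.32 (unchanged)
Other: 0.16 (unchanged)
Relative clearance = 0.2132 + 0.32 + 0.16 = 0.6932.
AUC ∝ 1/CL, so new value = 214 / 0.6932 = 3.1 × 10² μg·h/mL.

3.1 × 10² μg·h/mL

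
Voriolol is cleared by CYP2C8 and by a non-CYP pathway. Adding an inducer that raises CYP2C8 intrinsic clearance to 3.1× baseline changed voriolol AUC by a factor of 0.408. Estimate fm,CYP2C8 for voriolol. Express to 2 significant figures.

CL'/CL = 1 / 0.408 = 2.451
3.1·fm + (1 − fm) = 2.451
fm = (2.451 − 1) / (3.1 − 1) = 0.69

0.69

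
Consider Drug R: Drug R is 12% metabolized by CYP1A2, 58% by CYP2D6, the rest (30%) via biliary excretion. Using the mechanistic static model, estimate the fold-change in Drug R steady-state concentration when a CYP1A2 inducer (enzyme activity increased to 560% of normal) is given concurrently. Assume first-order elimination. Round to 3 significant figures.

The CYP1A2 pathway (12% of clearance) rises to 5.6× activity: 0.12 × 5.6 = 0.672.
CYP2D6 (58%) and the residual 30% are unaffected.
CL_new/CL_old = 0.672 + 0.58 + 0.3 = 1.552.
Since steady-state concentration ∝ 1/CL, the ratio is 1 / 1.552 = 0.644.

0.644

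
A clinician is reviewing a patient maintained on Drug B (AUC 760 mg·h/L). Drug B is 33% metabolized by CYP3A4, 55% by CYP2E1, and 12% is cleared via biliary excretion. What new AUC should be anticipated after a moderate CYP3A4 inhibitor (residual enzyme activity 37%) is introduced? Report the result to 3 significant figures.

959 mg·h/L

CYP3A4: 0.33 × 0.37 = 0.1221
CYP2E1: 0.55 (unchanged)
Other: 0.12 (unchanged)
New clearance relative to baseline: 0.1221 + 0.55 + 0.12 = 0.7921.
New AUC = baseline ÷ relative clearance = 760 / 0.7921 = 959 mg·h/L.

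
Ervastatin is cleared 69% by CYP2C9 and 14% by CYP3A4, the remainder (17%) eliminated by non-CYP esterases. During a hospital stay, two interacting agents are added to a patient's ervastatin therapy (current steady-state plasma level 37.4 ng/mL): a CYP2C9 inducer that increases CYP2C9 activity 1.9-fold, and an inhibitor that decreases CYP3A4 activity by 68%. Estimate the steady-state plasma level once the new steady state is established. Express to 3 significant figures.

The CYP2C9 pathway (69% of clearance) increases to 1.9× activity: 0.69 × 1.9 = 1.311.
The CYP3A4 pathway (14% of clearance) falls to 0.32× activity: 0.14 × 0.32 = 0.0448.
The remaining 17% of clearance is unaffected.
New clearance relative to baseline: 1.311 + 0.0448 + 0.17 = 1.5258.
Dividing the baseline by the relative clearance: 37.4 / 1.5258 = 24.5 ng/mL.

24.5 ng/mL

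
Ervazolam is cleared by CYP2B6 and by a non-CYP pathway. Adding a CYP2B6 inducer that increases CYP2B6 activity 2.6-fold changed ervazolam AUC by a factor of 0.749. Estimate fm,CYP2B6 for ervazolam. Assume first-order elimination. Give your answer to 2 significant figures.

Call the CYP2B6 fraction fm. After the interaction, CL_new/CL_old = fm × 2.6 + (1 − fm).
AUC ratio = 1 / (new CL fraction), so new CL fraction = 1 / 0.749 = 1.335.
fm × 2.6 + 1 − fm = 1.335  ⇒  fm × (2.6 − 1) = 0.3351  ⇒  fm = 0.21.

0.21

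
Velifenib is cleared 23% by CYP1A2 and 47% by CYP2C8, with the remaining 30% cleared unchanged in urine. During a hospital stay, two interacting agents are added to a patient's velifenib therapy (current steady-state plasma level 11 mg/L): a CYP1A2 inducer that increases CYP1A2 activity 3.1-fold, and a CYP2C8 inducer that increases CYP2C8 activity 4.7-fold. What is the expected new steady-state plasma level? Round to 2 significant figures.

The CYP1A2 pathway (23% of clearance) is boosted to 3.1× activity: 0.23 × 3.1 = 0.713.
The CYP2C8 pathway (47% of clearance) increases to 4.7× activity: 0.47 × 4.7 = 2.209.
Non-CYP routes (30%) are unchanged.
CL_new/CL_old = 0.713 + 2.209 + 0.3 = 3.222.
New steady-state plasma level = 11 / 3.222 = 3.4 mg/L (concentration scales inversely with clearance).

3.4 mg/L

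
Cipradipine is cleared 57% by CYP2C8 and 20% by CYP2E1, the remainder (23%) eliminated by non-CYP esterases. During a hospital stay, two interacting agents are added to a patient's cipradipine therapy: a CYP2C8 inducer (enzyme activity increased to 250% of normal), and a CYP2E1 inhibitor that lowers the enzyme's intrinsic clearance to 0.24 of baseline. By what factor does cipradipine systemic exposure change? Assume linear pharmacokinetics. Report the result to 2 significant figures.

0.59

The CYP2C8 pathway (57% of clearance) rises to 2.5× activity: 0.57 × 2.5 = 1.425.
The CYP2E1 pathway (20% of clearance) drops to 0.24× activity: 0.2 × 0.24 = 0.048.
Non-CYP routes (23%) are unchanged.
CL_new/CL_old = 1.425 + 0.048 + 0.23 = 1.703.
Systemic exposure ∝ 1/CL: fold-change = 1 / 1.703 = 0.59.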